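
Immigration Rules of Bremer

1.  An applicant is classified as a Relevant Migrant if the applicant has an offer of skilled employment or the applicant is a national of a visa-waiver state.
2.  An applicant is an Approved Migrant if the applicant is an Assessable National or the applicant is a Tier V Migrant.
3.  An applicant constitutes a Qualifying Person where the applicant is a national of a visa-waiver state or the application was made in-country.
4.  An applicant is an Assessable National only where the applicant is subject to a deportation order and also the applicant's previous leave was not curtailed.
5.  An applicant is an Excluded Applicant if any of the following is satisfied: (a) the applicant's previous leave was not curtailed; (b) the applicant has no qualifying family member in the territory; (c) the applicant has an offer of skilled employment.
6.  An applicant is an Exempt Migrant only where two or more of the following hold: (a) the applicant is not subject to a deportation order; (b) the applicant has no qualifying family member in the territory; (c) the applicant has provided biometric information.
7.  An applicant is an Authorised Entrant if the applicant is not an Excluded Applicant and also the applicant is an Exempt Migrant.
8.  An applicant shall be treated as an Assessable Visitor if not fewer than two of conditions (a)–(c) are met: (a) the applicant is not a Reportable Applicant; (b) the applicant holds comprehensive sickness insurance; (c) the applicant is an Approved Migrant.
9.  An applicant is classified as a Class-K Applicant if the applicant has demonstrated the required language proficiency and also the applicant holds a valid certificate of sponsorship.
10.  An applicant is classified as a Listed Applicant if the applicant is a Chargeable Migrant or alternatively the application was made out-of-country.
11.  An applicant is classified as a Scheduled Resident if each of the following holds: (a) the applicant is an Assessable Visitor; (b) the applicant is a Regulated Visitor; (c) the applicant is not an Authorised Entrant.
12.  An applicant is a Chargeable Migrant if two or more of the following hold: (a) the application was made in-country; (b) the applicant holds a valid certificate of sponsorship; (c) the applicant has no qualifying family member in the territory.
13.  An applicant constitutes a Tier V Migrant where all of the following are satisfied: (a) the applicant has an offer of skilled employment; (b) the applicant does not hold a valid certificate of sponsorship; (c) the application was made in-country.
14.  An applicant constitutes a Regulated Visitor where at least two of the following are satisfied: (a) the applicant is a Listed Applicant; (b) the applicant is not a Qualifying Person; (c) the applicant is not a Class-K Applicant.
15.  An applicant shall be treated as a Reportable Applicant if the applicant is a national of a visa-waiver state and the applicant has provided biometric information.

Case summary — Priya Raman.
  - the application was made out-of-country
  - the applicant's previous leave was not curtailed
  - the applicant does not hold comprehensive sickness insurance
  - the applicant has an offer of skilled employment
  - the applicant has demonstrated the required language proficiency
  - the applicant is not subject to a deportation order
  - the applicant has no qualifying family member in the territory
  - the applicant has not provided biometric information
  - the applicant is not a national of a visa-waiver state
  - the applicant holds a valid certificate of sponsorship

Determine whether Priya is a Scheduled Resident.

No

Under paragraph 15: the applicant is a national of a visa-waiver state? no; and the applicant has provided biometric information? no. So the applicant is not a Reportable Applicant.
Under paragraph 4: the applicant is subject to a deportation order? no; and the applicant's previous leave was not curtailed? yes. So the applicant is not an Assessable National.
Under paragraph 13: the applicant has an offer of skilled employment? yes; and the applicant does not hold a valid certificate of sponsorship? no; and the application was made in-country? no. So the applicant is not a Tier V Migrant.
Under paragraph 2: Assessable National (paragraph 4)? no; or Tier V Migrant (paragraph 13)? no. So the applicant is not an Approved Migrant.
Under paragraph 8: not a Reportable Applicant (paragraph 15)? yes; the applicant holds comprehensive sickness insurance? no; Approved Migrant (paragraph 2)? no — 1 of 3 hold (need ≥2) → not satisfied.
Under paragraph 12: the application was made in-country? no; the applicant holds a valid certificate of sponsorship? yes; the applicant has no qualifying family member in the territory? yes — 2 of 3 hold (need ≥2) → satisfied.
Under paragraph 10: Chargeable Migrant (paragraph 12)? yes; or the application was made out-of-country? yes. So the applicant is a Listed Applicant.
Under paragraph 3: the applicant is a national of a visa-waiver state? no; or the application was made in-country? no. So the applicant is not a Qualifying Person.
Under paragraph 9: the applicant has demonstrated the required language proficiency? yes; and the applicant holds a valid certificate of sponsorship? yes. So the applicant is a Class-K Applicant.
Under paragraph 14: Listed Applicant (paragraph 10)? yes; not a Qualifying Person (paragraph 3)? yes; not a Class-K Applicant (paragraph 9)? no — 2 of 3 hold (need ≥2) → satisfied.
Under paragraph 5: the applicant's previous leave was not curtailed? yes; or the applicant has no qualifying family member in the territory? yes; or the applicant has an offer of skilled employment? yes. So the applicant is an Excluded Applicant.
Under paragraph 6: the applicant is not subject to a deportation order? yes; the applicant has no qualifying family member in the territory? yes; the applicant has provided biometric information? no — 2 of 3 hold (need ≥2) → satisfied.
Under paragraph 7: not an Excluded Applicant (paragraph 5)? no; and Exempt Migrant (paragraph 6)? yes. So the applicant is not an Authorised Entrant.
Under paragraph 11: Assessable Visitor (paragraph 8)? no; and Regulated Visitor (paragraph 14)? yes; and not an Authorised Entrant (paragraph 7)? yes. So the applicant is not a Scheduled Resident.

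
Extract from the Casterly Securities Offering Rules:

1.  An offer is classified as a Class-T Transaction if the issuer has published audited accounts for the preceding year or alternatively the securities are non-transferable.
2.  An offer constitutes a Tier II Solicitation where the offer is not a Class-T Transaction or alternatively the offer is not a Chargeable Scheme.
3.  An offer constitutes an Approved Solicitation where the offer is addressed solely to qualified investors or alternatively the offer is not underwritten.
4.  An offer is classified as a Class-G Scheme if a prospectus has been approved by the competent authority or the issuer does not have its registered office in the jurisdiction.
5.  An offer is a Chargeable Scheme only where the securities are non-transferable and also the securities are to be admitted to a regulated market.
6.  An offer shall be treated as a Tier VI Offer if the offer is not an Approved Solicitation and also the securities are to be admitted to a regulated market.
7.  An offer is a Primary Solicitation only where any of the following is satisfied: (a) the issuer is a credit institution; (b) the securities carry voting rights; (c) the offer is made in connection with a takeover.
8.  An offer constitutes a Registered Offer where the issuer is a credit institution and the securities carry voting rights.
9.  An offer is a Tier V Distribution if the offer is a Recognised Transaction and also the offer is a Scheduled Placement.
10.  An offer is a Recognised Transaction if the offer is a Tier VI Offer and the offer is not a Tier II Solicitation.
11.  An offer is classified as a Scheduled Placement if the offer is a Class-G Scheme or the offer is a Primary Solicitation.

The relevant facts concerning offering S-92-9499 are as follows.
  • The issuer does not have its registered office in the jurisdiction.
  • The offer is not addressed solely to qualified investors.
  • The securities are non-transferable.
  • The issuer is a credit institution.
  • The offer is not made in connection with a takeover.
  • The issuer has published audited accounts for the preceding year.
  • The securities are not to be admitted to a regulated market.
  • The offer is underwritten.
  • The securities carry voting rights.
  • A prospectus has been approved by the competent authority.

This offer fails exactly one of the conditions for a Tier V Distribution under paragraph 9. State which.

Recognised Transaction

paragraph 3 — Approved Solicitation: [the offer is addressed solely to qualified investors? no] OR [the offer is not underwritten? no] → not satisfied.
paragraph 6 — Tier VI Offer: [not an Approved Solicitation (paragraph 3)? yes] AND [the securities are to be admitted to a regulated market? no] → not satisfied.
paragraph 1 — Class-T Transaction: [the issuer has published audited accounts for the preceding year? yes] OR [the securities are non-transferable? yes] → satisfied.
paragraph 5 — Chargeable Scheme: [the securities are non-transferable? yes] AND [the securities are to be admitted to a regulated market? no] → not satisfied.
paragraph 2 — Tier II Solicitation: [not a Class-T Transaction (paragraph 1)? no] OR [not a Chargeable Scheme (paragraph 5)? yes] → satisfied.
paragraph 10 — Recognised Transaction: [Tier VI Offer (paragraph 6)? no] AND [not a Tier II Solicitation (paragraph 2)? no] → not satisfied.
paragraph 4 — Class-G Scheme: [a prospectus has been approved by the competent authority? yes] OR [the issuer does not have its registered office in the jurisdiction? yes] → satisfied.
paragraph 7 — Primary Solicitation: [the issuer is a credit institution? yes] OR [the securities carry voting rights? yes] OR [the offer is made in connection with a takeover? no] → satisfied.
paragraph 11 — Scheduled Placement: [Class-G Scheme (paragraph 4)? yes] OR [Primary Solicitation (paragraph 7)? yes] → satisfied.
paragraph 9 — Tier V Distribution: [Recognised Transaction (paragraph 10)? no] AND [Scheduled Placement (paragraph 11)? yes] → not satisfied.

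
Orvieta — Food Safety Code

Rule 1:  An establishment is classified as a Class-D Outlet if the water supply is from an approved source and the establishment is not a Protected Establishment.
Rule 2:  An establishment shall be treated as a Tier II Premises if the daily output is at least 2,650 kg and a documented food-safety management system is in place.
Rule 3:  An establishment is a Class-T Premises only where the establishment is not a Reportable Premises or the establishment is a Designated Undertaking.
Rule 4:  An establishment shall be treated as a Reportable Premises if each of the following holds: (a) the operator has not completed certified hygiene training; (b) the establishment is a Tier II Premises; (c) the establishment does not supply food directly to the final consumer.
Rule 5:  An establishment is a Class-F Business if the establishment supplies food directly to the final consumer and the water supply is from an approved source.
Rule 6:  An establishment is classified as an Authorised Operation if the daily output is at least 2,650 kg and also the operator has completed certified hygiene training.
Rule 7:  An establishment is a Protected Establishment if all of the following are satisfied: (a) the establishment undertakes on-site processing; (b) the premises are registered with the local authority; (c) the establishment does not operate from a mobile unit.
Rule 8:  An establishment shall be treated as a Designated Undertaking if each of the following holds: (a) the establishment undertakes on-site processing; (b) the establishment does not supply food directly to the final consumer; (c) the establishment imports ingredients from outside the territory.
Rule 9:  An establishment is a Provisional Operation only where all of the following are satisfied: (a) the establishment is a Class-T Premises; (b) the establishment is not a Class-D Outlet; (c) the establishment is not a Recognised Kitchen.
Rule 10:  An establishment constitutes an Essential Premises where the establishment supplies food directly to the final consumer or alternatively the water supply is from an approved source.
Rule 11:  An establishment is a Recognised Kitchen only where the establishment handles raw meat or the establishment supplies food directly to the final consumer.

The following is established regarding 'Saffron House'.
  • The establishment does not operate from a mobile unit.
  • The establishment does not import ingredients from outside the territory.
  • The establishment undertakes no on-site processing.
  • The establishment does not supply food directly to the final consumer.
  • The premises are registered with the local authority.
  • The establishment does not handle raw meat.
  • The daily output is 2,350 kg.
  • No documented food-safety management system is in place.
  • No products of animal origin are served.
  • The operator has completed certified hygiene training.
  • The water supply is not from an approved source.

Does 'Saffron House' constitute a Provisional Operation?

Yes

rule 2 — Tier II Premises: [daily output: 2,350 kg ≥ 2,650 kg? no] AND [a documented food-safety management system is in place? no] → not satisfied.
rule 4 — Reportable Premises: [the operator has not completed certified hygiene training? no] AND [Tier II Premises (rule 2)? no] AND [the establishment does not supply food directly to the final consumer? yes] → not satisfied.
rule 8 — Designated Undertaking: [the establishment undertakes on-site processing? no] AND [the establishment does not supply food directly to the final consumer? yes] AND [the establishment imports ingredients from outside the territory? no] → not satisfied.
rule 3 — Class-T Premises: [not a Reportable Premises (rule 4)? yes] OR [Designated Undertaking (rule 8)? no] → satisfied.
rule 7 — Protected Establishment: [the establishment undertakes on-site processing? no] AND [the premises are registered with the local authority? yes] AND [the establishment does not operate from a mobile unit? yes] → not satisfied.
rule 1 — Class-D Outlet: [the water supply is from an approved source? no] AND [not a Protected Establishment (rule 7)? yes] → not satisfied.
rule 11 — Recognised Kitchen: [the establishment handles raw meat? no] OR [the establishment supplies food directly to the final consumer? no] → not satisfied.
rule 9 — Provisional Operation: [Class-T Premises (rule 3)? yes] AND [not a Class-D Outlet (rule 1)? yes] AND [not a Recognised Kitchen (rule 11)? yes] → satisfied.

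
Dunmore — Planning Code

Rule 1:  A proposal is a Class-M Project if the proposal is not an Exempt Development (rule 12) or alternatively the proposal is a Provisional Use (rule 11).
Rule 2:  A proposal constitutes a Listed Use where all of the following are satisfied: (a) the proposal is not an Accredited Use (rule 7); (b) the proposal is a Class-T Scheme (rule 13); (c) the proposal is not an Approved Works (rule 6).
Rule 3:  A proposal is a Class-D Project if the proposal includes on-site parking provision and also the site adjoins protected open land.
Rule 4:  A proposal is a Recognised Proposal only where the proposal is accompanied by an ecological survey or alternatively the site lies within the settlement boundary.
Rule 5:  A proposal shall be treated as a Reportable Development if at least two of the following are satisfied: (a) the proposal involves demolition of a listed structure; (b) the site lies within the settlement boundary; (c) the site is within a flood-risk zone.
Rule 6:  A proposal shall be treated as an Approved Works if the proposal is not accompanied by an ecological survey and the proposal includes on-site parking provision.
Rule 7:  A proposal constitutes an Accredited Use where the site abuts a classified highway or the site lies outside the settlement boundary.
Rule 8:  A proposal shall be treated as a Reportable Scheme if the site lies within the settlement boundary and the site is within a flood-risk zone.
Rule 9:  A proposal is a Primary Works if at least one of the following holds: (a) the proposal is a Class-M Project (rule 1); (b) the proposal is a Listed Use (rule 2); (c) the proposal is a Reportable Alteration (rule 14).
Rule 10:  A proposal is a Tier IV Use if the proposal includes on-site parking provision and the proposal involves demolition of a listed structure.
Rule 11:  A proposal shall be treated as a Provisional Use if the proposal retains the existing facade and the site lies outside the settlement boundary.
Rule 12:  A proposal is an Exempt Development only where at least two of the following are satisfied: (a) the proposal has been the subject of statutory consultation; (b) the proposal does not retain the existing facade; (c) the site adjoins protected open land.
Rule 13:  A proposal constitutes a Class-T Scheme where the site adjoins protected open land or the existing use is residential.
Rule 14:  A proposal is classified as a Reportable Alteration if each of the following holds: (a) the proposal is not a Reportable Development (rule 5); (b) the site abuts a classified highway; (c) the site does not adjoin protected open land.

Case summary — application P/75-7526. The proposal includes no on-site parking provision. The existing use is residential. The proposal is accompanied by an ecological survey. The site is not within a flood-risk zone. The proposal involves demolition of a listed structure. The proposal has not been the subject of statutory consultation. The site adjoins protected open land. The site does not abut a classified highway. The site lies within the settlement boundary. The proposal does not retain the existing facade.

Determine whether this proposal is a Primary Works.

Yes

Under rule 12: the proposal has been the subject of statutory consultation? no; the proposal does not retain the existing facade? yes; the site adjoins protected open land? yes — 2 of 3 hold (need ≥2) → satisfied.
Under rule 11: the proposal retains the existing facade? no; and the site lies outside the settlement boundary? no. So the proposal is not a Provisional Use.
Under rule 1: not an Exempt Development (rule 12)? no; or Provisional Use (rule 11)? no. So the proposal is not a Class-M Project.
Under rule 7: the site abuts a classified highway? no; or the site lies outside the settlement boundary? no. So the proposal is not an Accredited Use.
Under rule 13: the site adjoins protected open land? yes; or the existing use is residential? yes. So the proposal is a Class-T Scheme.
Under rule 6: the proposal is not accompanied by an ecological survey? no; and the proposal includes on-site parking provision? no. So the proposal is not an Approved Works.
Under rule 2: not an Accredited Use (rule 7)? yes; and Class-T Scheme (rule 13)? yes; and not an Approved Works (rule 6)? yes. So the proposal is a Listed Use.
Under rule 5: the proposal involves demolition of a listed structure? yes; the site lies within the settlement boundary? yes; the site is within a flood-risk zone? no — 2 of 3 hold (need ≥2) → satisfied.
Under rule 14: not a Reportable Development (rule 5)? no; and the site abuts a classified highway? no; and the site does not adjoin protected open land? no. So the proposal is not a Reportable Alteration.
Under rule 9: Class-M Project (rule 1)? no; or Listed Use (rule 2)? yes; or Reportable Alteration (rule 14)? no. So the proposal is a Primary Works.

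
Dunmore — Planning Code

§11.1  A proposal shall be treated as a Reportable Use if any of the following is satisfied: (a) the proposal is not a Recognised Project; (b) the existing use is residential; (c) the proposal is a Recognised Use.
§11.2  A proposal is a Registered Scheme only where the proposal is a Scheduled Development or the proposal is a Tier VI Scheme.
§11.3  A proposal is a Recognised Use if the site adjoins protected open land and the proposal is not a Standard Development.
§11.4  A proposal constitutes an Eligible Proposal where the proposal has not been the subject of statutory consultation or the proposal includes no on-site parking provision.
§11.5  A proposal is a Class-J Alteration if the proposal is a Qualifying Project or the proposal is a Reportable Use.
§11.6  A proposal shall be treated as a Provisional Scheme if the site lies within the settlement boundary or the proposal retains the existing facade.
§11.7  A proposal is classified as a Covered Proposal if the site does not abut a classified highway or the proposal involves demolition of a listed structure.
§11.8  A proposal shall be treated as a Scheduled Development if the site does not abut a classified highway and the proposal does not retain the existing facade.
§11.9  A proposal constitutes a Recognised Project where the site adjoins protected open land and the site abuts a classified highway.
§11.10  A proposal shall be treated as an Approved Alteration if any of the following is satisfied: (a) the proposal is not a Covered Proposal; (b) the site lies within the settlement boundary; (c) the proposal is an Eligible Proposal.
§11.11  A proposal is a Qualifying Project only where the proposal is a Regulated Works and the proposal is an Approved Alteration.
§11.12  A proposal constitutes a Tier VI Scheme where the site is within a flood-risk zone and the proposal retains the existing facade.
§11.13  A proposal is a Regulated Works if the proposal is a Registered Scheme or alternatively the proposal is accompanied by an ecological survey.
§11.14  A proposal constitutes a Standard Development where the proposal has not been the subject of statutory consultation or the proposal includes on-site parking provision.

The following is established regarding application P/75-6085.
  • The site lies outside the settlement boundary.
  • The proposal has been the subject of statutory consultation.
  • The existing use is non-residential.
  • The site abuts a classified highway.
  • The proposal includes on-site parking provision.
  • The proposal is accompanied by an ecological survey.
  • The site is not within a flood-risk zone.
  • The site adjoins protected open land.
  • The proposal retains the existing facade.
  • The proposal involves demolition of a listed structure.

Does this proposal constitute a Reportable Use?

No

Under §11.9: the site adjoins protected open land? yes; and the site abuts a classified highway? yes. So the proposal is a Recognised Project.
Under §11.14: the proposal has not been the subject of statutory consultation? no; or the proposal includes on-site parking provision? yes. So the proposal is a Standard Development.
Under §11.3: the site adjoins protected open land? yes; and not a Standard Development (§11.14)? no. So the proposal is not a Recognised Use.
Under §11.1: not a Recognised Project (§11.9)? no; or the existing use is residential? no; or Recognised Use (§11.3)? no. So the proposal is not a Reportable Use.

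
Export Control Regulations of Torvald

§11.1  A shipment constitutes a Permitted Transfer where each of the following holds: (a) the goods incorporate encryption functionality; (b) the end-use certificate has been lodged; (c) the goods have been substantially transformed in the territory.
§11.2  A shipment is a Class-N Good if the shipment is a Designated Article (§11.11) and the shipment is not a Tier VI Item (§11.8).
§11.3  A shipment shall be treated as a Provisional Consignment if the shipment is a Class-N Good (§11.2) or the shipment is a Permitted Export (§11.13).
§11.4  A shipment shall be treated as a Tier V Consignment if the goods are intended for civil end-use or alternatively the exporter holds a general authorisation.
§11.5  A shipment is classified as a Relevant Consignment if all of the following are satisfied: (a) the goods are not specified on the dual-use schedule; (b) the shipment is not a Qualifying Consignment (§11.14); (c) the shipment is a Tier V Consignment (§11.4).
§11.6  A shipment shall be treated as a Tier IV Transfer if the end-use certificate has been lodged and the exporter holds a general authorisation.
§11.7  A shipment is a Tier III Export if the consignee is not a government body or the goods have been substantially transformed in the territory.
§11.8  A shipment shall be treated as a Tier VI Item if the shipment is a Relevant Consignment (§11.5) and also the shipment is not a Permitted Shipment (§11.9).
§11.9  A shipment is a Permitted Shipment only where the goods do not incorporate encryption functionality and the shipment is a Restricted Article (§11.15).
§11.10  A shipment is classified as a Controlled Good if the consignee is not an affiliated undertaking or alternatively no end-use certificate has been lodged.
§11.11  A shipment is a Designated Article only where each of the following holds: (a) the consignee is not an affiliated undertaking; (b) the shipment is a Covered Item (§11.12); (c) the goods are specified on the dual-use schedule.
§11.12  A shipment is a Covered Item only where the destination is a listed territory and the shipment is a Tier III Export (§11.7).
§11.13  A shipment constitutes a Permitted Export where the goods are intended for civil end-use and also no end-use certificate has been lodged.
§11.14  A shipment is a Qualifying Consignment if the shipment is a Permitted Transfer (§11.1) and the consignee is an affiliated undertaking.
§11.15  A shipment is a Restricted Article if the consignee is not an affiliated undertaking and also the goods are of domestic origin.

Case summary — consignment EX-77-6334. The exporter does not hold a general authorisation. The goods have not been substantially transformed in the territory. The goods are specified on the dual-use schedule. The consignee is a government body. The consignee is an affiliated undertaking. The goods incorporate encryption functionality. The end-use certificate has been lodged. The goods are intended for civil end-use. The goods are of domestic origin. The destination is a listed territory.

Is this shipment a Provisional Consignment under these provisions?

No

§11.7 — Tier III Export: [the consignee is not a government body? no] OR [the goods have been substantially transformed in the territory? no] → not satisfied.
§11.12 — Covered Item: [the destination is a listed territory? yes] AND [Tier III Export (§11.7)? no] → not satisfied.
§11.11 — Designated Article: [the consignee is not an affiliated undertaking? no] AND [Covered Item (§11.12)? no] AND [the goods are specified on the dual-use schedule? yes] → not satisfied.
§11.1 — Permitted Transfer: [the goods incorporate encryption functionality? yes] AND [the end-use certificate has been lodged? yes] AND [the goods have been substantially transformed in the territory? no] → not satisfied.
§11.14 — Qualifying Consignment: [Permitted Transfer (§11.1)? no] AND [the consignee is an affiliated undertaking? yes] → not satisfied.
§11.4 — Tier V Consignment: [the goods are intended for civil end-use? yes] OR [the exporter holds a general authorisation? no] → satisfied.
§11.5 — Relevant Consignment: [the goods are not specified on the dual-use schedule? no] AND [not a Qualifying Consignment (§11.14)? yes] AND [Tier V Consignment (§11.4)? yes] → not satisfied.
§11.15 — Restricted Article: [the consignee is not an affiliated undertaking? no] AND [the goods are of domestic origin? yes] → not satisfied.
§11.9 — Permitted Shipment: [the goods do not incorporate encryption functionality? no] AND [Restricted Article (§11.15)? no] → not satisfied.
§11.8 — Tier VI Item: [Relevant Consignment (§11.5)? no] AND [not a Permitted Shipment (§11.9)? yes] → not satisfied.
§11.2 — Class-N Good: [Designated Article (§11.11)? no] AND [not a Tier VI Item (§11.8)? yes] → not satisfied.
§11.13 — Permitted Export: [the goods are intended for civil end-use? yes] AND [no end-use certificate has been lodged? no] → not satisfied.
§11.3 — Provisional Consignment: [Class-N Good (§11.2)? no] OR [Permitted Export (§11.13)? no] → not satisfied.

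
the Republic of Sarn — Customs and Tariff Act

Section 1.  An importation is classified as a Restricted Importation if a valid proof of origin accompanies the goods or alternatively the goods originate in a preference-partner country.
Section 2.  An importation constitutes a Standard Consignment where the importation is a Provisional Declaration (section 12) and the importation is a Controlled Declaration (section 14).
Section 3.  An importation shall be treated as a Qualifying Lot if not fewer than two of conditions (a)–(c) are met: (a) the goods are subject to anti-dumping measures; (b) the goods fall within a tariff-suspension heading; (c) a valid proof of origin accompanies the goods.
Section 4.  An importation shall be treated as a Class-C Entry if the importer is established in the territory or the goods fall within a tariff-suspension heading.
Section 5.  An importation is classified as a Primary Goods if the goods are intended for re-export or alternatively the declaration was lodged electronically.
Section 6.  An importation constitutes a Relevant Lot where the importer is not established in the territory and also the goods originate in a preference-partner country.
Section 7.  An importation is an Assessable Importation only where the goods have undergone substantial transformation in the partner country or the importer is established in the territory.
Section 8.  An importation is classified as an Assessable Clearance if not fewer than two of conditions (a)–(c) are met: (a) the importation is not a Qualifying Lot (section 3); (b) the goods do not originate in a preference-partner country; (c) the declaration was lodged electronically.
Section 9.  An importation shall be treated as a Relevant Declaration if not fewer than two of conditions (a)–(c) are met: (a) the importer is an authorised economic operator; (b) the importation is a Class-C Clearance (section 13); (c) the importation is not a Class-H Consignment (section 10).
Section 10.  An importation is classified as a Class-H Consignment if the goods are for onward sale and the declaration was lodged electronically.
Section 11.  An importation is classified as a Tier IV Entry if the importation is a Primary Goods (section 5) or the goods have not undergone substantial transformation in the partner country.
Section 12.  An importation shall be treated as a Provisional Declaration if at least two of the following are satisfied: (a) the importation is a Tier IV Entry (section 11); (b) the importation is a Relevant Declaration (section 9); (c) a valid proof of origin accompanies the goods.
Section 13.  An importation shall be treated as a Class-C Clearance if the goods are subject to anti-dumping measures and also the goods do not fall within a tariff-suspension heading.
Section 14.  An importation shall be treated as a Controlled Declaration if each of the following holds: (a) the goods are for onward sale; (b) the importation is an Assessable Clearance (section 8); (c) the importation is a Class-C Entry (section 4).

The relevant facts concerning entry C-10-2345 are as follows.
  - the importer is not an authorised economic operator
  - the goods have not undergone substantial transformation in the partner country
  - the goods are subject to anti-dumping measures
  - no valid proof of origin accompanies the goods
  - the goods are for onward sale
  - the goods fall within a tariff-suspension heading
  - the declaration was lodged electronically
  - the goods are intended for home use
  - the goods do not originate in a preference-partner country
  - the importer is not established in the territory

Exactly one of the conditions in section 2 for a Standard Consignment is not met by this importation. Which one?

section 5 — Primary Goods: [the goods are intended for re-export? no] OR [the declaration was lodged electronically? yes] → satisfied.
section 11 — Tier IV Entry: [Primary Goods (section 5)? yes] OR [the goods have not undergone substantial transformation in the partner country? yes] → satisfied.
section 13 — Class-C Clearance: [the goods are subject to anti-dumping measures? yes] AND [the goods do not fall within a tariff-suspension heading? no] → not satisfied.
section 10 — Class-H Consignment: [the goods are for onward sale? yes] AND [the declaration was lodged electronically? yes] → satisfied.
section 9 — Relevant Declaration: the importer is an authorised economic operator? no; Class-C Clearance (section 13)? no; not a Class-H Consignment (section 10)? no — 0 of 3 hold (need ≥2) → not satisfied.
section 12 — Provisional Declaration: Tier IV Entry (section 11)? yes; Relevant Declaration (section 9)? no; a valid proof of origin accompanies the goods? no — 1 of 3 hold (need ≥2) → not satisfied.
section 3 — Qualifying Lot: the goods are subject to anti-dumping measures? yes; the goods fall within a tariff-suspension heading? yes; a valid proof of origin accompanies the goods? no — 2 of 3 hold (need ≥2) → satisfied.
section 8 — Assessable Clearance: not a Qualifying Lot (section 3)? no; the goods do not originate in a preference-partner country? yes; the declaration was lodged electronically? yes — 2 of 3 hold (need ≥2) → satisfied.
section 4 — Class-C Entry: [the importer is established in the territory? no] OR [the goods fall within a tariff-suspension heading? yes] → satisfied.
section 14 — Controlled Declaration: [the goods are for onward sale? yes] AND [Assessable Clearance (section 8)? yes] AND [Class-C Entry (section 4)? yes] → satisfied.
section 2 — Standard Consignment: [Provisional Declaration (section 12)? no] AND [Controlled Declaration (section 14)? yes] → not satisfied.

Provisional Declaration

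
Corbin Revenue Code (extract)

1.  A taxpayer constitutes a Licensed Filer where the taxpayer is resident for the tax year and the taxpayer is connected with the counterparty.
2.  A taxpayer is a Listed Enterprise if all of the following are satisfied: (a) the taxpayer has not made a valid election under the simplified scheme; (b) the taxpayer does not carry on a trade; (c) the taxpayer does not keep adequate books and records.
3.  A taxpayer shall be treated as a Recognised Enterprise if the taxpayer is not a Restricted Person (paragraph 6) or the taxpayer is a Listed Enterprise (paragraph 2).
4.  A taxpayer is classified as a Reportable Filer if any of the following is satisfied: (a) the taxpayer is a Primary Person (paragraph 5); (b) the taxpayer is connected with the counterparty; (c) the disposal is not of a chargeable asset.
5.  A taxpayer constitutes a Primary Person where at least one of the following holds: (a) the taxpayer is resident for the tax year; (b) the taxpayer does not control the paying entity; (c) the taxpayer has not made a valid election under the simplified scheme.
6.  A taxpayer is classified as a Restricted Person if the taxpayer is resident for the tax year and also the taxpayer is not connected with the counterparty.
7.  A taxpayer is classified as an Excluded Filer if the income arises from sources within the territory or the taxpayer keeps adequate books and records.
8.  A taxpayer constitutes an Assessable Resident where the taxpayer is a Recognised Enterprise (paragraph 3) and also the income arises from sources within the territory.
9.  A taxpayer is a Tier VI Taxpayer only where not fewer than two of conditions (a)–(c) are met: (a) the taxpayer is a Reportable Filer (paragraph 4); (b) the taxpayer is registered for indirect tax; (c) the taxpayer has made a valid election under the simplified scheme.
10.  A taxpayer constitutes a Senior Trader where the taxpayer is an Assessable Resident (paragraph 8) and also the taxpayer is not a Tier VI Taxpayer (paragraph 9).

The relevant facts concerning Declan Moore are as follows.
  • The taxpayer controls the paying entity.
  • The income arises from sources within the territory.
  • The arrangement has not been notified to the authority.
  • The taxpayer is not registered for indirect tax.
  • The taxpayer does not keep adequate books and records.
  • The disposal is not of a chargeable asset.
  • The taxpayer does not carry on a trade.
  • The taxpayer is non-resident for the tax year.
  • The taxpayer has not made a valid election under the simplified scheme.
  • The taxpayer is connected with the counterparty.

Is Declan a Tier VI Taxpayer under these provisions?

No

Under paragraph 5: the taxpayer is resident for the tax year? no; or the taxpayer does not control the paying entity? no; or the taxpayer has not made a valid election under the simplified scheme? yes. So the taxpayer is a Primary Person.
Under paragraph 4: Primary Person (paragraph 5)? yes; or the taxpayer is connected with the counterparty? yes; or the disposal is not of a chargeable asset? yes. So the taxpayer is a Reportable Filer.
Under paragraph 9: Reportable Filer (paragraph 4)? yes; the taxpayer is registered for indirect tax? no; the taxpayer has made a valid election under the simplified scheme? no — 1 of 3 hold (need ≥2) → not satisfied.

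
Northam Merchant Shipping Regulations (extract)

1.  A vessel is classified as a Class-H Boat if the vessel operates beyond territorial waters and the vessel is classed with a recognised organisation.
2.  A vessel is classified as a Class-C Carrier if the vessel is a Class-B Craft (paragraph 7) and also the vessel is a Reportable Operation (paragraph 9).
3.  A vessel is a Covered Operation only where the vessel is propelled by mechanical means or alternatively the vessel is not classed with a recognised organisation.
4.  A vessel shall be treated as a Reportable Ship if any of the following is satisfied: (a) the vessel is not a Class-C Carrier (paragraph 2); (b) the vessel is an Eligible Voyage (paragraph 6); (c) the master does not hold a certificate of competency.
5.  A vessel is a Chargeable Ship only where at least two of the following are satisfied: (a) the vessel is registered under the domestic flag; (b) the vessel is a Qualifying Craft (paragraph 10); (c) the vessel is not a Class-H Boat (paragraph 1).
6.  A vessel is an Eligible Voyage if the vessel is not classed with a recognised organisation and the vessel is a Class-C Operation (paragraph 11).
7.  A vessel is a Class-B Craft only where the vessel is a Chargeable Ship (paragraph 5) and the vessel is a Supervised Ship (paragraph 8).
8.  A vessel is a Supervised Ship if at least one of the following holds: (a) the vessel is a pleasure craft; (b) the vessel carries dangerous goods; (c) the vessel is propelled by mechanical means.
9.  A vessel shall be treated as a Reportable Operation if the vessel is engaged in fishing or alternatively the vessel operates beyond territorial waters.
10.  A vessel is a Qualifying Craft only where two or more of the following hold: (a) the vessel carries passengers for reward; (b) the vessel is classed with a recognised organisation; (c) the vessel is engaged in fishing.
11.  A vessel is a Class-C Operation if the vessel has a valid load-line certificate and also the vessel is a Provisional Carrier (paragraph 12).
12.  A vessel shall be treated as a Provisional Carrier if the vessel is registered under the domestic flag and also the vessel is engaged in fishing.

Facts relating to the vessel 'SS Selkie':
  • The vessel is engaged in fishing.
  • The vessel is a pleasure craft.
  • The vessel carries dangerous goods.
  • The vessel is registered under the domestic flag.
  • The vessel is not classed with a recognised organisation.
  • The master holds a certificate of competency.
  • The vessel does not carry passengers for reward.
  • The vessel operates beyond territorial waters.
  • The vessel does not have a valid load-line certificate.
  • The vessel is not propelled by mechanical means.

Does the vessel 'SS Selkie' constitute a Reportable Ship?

Under paragraph 10: the vessel carries passengers for reward? no; the vessel is classed with a recognised organisation? no; the vessel is engaged in fishing? yes — 1 of 3 hold (need ≥2) → not satisfied.
Under paragraph 1: the vessel operates beyond territorial waters? yes; and the vessel is classed with a recognised organisation? no. So the vessel is not a Class-H Boat.
Under paragraph 5: the vessel is registered under the domestic flag? yes; Qualifying Craft (paragraph 10)? no; not a Class-H Boat (paragraph 1)? yes — 2 of 3 hold (need ≥2) → satisfied.
Under paragraph 8: the vessel is a pleasure craft? yes; or the vessel carries dangerous goods? yes; or the vessel is propelled by mechanical means? no. So the vessel is a Supervised Ship.
Under paragraph 7: Chargeable Ship (paragraph 5)? yes; and Supervised Ship (paragraph 8)? yes. So the vessel is a Class-B Craft.
Under paragraph 9: the vessel is engaged in fishing? yes; or the vessel operates beyond territorial waters? yes. So the vessel is a Reportable Operation.
Under paragraph 2: Class-B Craft (paragraph 7)? yes; and Reportable Operation (paragraph 9)? yes. So the vessel is a Class-C Carrier.
Under paragraph 12: the vessel is registered under the domestic flag? yes; and the vessel is engaged in fishing? yes. So the vessel is a Provisional Carrier.
Under paragraph 11: the vessel has a valid load-line certificate? no; and Provisional Carrier (paragraph 12)? yes. So the vessel is not a Class-C Operation.
Under paragraph 6: the vessel is not classed with a recognised organisation? yes; and Class-C Operation (paragraph 11)? no. So the vessel is not an Eligible Voyage.
Under paragraph 4: not a Class-C Carrier (paragraph 2)? no; or Eligible Voyage (paragraph 6)? no; or the master does not hold a certificate of competency? no. So the vessel is not a Reportable Ship.

No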